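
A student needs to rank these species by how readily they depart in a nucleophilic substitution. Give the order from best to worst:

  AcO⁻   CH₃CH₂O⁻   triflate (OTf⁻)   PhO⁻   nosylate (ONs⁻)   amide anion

triflate (OTf⁻) > nosylate (ONs⁻) > AcO⁻ > PhO⁻ > CH₃CH₂O⁻ > amide anion

The more stable X⁻ (or X) is on its own — i.e. the weaker a base it is — the better a leaving group it makes.
triflate (OTf⁻): pKₐ(CF₃SO₃H (triflic acid)) ≈ -14
nosylate (ONs⁻): pKₐ(p-O₂NC₆H₄SO₃H) ≈ -3.5
AcO⁻: pKₐ(CH₃COOH) ≈ 4.8
PhO⁻: pKₐ(C₆H₅OH (phenol)) ≈ 10
CH₃CH₂O⁻: pKₐ(CH₃CH₂OH) ≈ 16
amide anion: pKₐ(NH₃) ≈ 38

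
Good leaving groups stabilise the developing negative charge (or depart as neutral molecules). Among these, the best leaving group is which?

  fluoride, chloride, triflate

triflate

triflate: pKₐ(CF₃SO₃H (triflic acid)) ≈ -14
chloride: pKₐ(HCl) ≈ -7
fluoride: pKₐ(HF) ≈ 3.2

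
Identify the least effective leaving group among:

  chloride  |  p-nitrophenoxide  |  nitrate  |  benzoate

chloride: pKₐ(HCl) ≈ -7
nitrate: pKₐ(HNO₃) ≈ -1.3
benzoate: pKₐ(C₆H₅COOH) ≈ 4.2
p-nitrophenoxide: pKₐ(p-nitrophenol) ≈ 7.2

p-nitrophenoxide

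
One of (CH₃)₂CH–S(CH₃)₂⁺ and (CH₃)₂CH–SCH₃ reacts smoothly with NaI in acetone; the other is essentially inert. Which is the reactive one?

From (CH₃)₂CH–SCH₃ the departing group would be RS⁻ (pKₐ(RSH (a thiol)) ≈ 10.5). Moderately basic; rarely leaves without activation.
From (CH₃)₂CH–S(CH₃)₂⁺ the leaving group is SR'₂ (pKₐ(R'₂SH⁺) ≈ -7). Neutral; leaves from a sulfonium salt (R–SR'₂⁺).
(In practice (CH₃)₂CH–S(CH₃)₂⁺ is made from (CH₃)₂CH–SCH₃ by S-methylation with CH₃I, allowing neutral dimethyl sulfide, rather than methanethiolate, to depart.)

(CH₃)₂CH–S(CH₃)₂⁺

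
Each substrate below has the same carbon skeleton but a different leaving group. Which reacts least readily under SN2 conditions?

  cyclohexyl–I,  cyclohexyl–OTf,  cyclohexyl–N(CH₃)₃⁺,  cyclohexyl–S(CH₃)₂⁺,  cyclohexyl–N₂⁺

cyclohexyl–N(CH₃)₃⁺

The skeletons are identical, so relative rate is governed entirely by leaving-group ability.
Rank by basicity of the departing species: weakest base leaves most easily.
cyclohexyl–N₂⁺ loses N₂: no meaningful conjugate acid; N₂ departs as an exceptionally stable neutral molecule
cyclohexyl–OTf loses OTf⁻: pKₐ(CF₃SO₃H (triflic acid)) ≈ -14
cyclohexyl–I loses I⁻: pKₐ(HI) ≈ -10
cyclohexyl–S(CH₃)₂⁺ loses SR'₂: pKₐ(R'₂SH⁺) ≈ -7
cyclohexyl–N(CH₃)₃⁺ loses NR'₃: pKₐ(R'₃NH⁺) ≈ 10.7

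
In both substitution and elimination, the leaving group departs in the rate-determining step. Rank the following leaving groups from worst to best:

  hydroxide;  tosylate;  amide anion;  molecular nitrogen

amide anion < hydroxide < tosylate < molecular nitrogen

Leaving-group ability tracks the stability of the departed species; conjugate-acid pKₐ is the usual yardstick (lower pKₐ → better LG).
molecular nitrogen: no meaningful conjugate acid; N₂ departs as an exceptionally stable neutral molecule
tosylate: pKₐ(p-CH₃C₆H₄SO₃H (TsOH)) ≈ -2.8 — resonance-delocalised arenesulfonate
hydroxide: pKₐ(H₂O) ≈ 15.7 — strong base; essentially never leaves without prior activation
amide anion: pKₐ(NH₃) ≈ 38 — extremely strong base; never a leaving group
Listed from poorest to best leaving group as asked.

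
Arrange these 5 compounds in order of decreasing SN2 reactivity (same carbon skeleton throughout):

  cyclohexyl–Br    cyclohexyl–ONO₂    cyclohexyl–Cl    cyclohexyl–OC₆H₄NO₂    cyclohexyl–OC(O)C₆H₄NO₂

cyclohexyl–Br > cyclohexyl–Cl > cyclohexyl–ONO₂ > cyclohexyl–OC(O)C₆H₄NO₂ > cyclohexyl–OC₆H₄NO₂

Same R in every case — rank the leaving groups.
Rank by basicity of the departing species: weakest base leaves most easily.
cyclohexyl–Br loses Br⁻: pKₐ(HBr) ≈ -9
cyclohexyl–Cl loses Cl⁻: pKₐ(HCl) ≈ -7
cyclohexyl–ONO₂ loses NO₃⁻: pKₐ(HNO₃) ≈ -1.3
cyclohexyl–OC(O)C₆H₄NO₂ loses p-O₂N–C₆H₄–COO⁻: pKₐ(p-nitrobenzoic acid) ≈ 3.4
cyclohexyl–OC₆H₄NO₂ loses p-O₂N–C₆H₄–O⁻: pKₐ(p-nitrophenol) ≈ 7.2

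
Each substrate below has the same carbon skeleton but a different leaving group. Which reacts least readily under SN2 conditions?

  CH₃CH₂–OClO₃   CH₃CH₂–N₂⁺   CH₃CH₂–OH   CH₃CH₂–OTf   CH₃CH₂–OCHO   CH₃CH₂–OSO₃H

CH₃CH₂–OH

The skeletons are identical, so relative rate is governed entirely by leaving-group ability.
Leaving-group ability tracks the stability of the departed species; conjugate-acid pKₐ is the usual yardstick (lower pKₐ → better LG).
CH₃CH₂–N₂⁺ loses N₂: no meaningful conjugate acid; N₂ departs as an exceptionally stable neutral molecule
CH₃CH₂–OTf loses OTf⁻: pKₐ(CF₃SO₃H (triflic acid)) ≈ -14
CH₃CH₂–OClO₃ loses ClO₄⁻: pKₐ(HClO₄) ≈ -10
CH₃CH₂–OSO₃H loses HSO₄⁻: pKₐ(H₂SO₄) ≈ -3
CH₃CH₂–OCHO loses HCOO⁻: pKₐ(HCOOH) ≈ 3.8
CH₃CH₂–OH loses OH⁻: pKₐ(H₂O) ≈ 15.7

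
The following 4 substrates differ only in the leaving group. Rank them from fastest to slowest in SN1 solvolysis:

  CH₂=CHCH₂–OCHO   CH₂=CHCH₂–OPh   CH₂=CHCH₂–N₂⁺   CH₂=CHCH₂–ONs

CH₂=CHCH₂–N₂⁺ > CH₂=CHCH₂–ONs > CH₂=CHCH₂–OCHO > CH₂=CHCH₂–OPh

Same R in every case — rank the leaving groups.
Leaving-group ability tracks the stability of the departed species; conjugate-acid pKₐ is the usual yardstick (lower pKₐ → better LG).
CH₂=CHCH₂–N₂⁺ loses N₂: no meaningful conjugate acid; N₂ departs as an exceptionally stable neutral molecule
CH₂=CHCH₂–ONs loses ONs⁻: pKₐ(p-O₂NC₆H₄SO₃H) ≈ -3.5
CH₂=CHCH₂–OCHO loses HCOO⁻: pKₐ(HCOOH) ≈ 3.8
CH₂=CHCH₂–OPh loses PhO⁻: pKₐ(C₆H₅OH (phenol)) ≈ 10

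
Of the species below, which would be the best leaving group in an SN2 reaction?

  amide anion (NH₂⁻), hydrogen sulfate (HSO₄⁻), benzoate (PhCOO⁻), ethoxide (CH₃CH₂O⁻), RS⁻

hydrogen sulfate (HSO₄⁻)

The more stable X⁻ (or X) is on its own — i.e. the weaker a base it is — the better a leaving group it makes.
hydrogen sulfate (HSO₄⁻): pKₐ(H₂SO₄) ≈ -3
benzoate (PhCOO⁻): pKₐ(C₆H₅COOH) ≈ 4.2
RS⁻: pKₐ(RSH (a thiol)) ≈ 10.5
ethoxide (CH₃CH₂O⁻): pKₐ(CH₃CH₂OH) ≈ 16
amide anion (NH₂⁻): pKₐ(NH₃) ≈ 38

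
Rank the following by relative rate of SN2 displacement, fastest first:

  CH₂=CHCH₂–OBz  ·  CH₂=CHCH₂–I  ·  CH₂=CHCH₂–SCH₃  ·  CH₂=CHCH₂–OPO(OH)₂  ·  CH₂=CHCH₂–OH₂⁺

Same R in every case — rank the leaving groups.
Leaving-group ability tracks the stability of the departed species; conjugate-acid pKₐ is the usual yardstick (lower pKₐ → better LG).
CH₂=CHCH₂–I loses I⁻: pKₐ(HI) ≈ -10
CH₂=CHCH₂–OH₂⁺ loses H₂O: pKₐ(H₃O⁺) ≈ -1.7
CH₂=CHCH₂–OPO(OH)₂ loses H₂PO₄⁻: pKₐ(H₃PO₄) ≈ 2.1
CH₂=CHCH₂–OBz loses PhCOO⁻: pKₐ(C₆H₅COOH) ≈ 4.2
CH₂=CHCH₂–SCH₃ loses RS⁻: pKₐ(RSH (a thiol)) ≈ 10.5

CH₂=CHCH₂–I > CH₂=CHCH₂–OH₂⁺ > CH₂=CHCH₂–OPO(OH)₂ > CH₂=CHCH₂–OBz > CH₂=CHCH₂–SCH₃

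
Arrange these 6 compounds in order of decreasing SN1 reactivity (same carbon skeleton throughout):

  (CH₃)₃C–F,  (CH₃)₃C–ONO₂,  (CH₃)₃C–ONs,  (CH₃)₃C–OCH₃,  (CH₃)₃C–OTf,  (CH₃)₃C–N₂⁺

(CH₃)₃C–N₂⁺ > (CH₃)₃C–OTf > (CH₃)₃C–ONs > (CH₃)₃C–ONO₂ > (CH₃)₃C–F > (CH₃)₃C–OCH₃

Identical carbon frameworks mean the comparison reduces to leaving-group quality.
The more stable X⁻ (or X) is on its own — i.e. the weaker a base it is — the better a leaving group it makes.
(CH₃)₃C–N₂⁺ loses N₂: no meaningful conjugate acid; N₂ departs as an exceptionally stable neutral molecule
(CH₃)₃C–OTf loses OTf⁻: pKₐ(CF₃SO₃H (triflic acid)) ≈ -14
(CH₃)₃C–ONs loses ONs⁻: pKₐ(p-O₂NC₆H₄SO₃H) ≈ -3.5
(CH₃)₃C–ONO₂ loses NO₃⁻: pKₐ(HNO₃) ≈ -1.3
(CH₃)₃C–F loses F⁻: pKₐ(HF) ≈ 3.2
(CH₃)₃C–OCH₃ loses CH₃O⁻: pKₐ(CH₃OH) ≈ 15.5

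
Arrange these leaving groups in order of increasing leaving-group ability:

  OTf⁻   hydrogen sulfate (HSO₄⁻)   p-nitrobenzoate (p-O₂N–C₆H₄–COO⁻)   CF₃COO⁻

OTf⁻: pKₐ(CF₃SO₃H (triflic acid)) ≈ -14
hydrogen sulfate (HSO₄⁻): pKₐ(H₂SO₄) ≈ -3
CF₃COO⁻: pKₐ(CF₃COOH) ≈ 0.2
p-nitrobenzoate (p-O₂N–C₆H₄–COO⁻): pKₐ(p-nitrobenzoic acid) ≈ 3.4
Reversing gives the worst-to-best order requested.

p-nitrobenzoate (p-O₂N–C₆H₄–COO⁻) < CF₃COO⁻ < hydrogen sulfate (HSO₄⁻) < OTf⁻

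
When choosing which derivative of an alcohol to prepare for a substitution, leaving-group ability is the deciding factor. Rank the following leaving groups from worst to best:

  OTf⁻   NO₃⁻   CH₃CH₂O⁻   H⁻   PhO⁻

Leaving-group ability tracks the stability of the departed species; conjugate-acid pKₐ is the usual yardstick (lower pKₐ → better LG).
OTf⁻: pKₐ(CF₃SO₃H (triflic acid)) ≈ -14
NO₃⁻: pKₐ(HNO₃) ≈ -1.3
PhO⁻: pKₐ(C₆H₅OH (phenol)) ≈ 10
CH₃CH₂O⁻: pKₐ(CH₃CH₂OH) ≈ 16
H⁻: pKₐ(H₂) ≈ 36
The question asks for worst first, so the sequence is read in increasing leaving-group ability.

H⁻ < CH₃CH₂O⁻ < PhO⁻ < NO₃⁻ < OTf⁻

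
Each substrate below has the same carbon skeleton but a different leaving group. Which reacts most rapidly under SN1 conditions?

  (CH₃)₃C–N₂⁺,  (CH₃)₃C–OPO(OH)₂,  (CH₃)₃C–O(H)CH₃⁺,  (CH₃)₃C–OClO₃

(CH₃)₃C–N₂⁺

The skeletons are identical, so relative rate is governed entirely by leaving-group ability.
Rank by basicity of the departing species: weakest base leaves most easily.
(CH₃)₃C–N₂⁺ loses N₂: no meaningful conjugate acid; N₂ departs as an exceptionally stable neutral molecule
(CH₃)₃C–OClO₃ loses ClO₄⁻: pKₐ(HClO₄) ≈ -10
(CH₃)₃C–O(H)CH₃⁺ loses R'OH: pKₐ(R'OH₂⁺) ≈ -2.4
(CH₃)₃C–OPO(OH)₂ loses H₂PO₄⁻: pKₐ(H₃PO₄) ≈ 2.1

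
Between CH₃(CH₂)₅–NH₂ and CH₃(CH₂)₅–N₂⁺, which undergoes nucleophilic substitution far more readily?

From CH₃(CH₂)₅–NH₂ the departing group would be NH₂⁻ (pKₐ(NH₃) ≈ 38). Extremely strong base; never a leaving group.
From CH₃(CH₂)₅–N₂⁺ the leaving group is N₂ (no meaningful conjugate acid; N₂ departs as an exceptionally stable neutral molecule).
(In practice CH₃(CH₂)₅–N₂⁺ is made from CH₃(CH₂)₅–NH₂ by diazotisation (NaNO₂ / HCl, 0 °C), generating a diazonium salt that expels N₂.)

CH₃(CH₂)₅–N₂⁺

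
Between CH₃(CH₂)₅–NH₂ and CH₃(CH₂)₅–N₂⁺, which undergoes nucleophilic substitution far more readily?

CH₃(CH₂)₅–N₂⁺

From CH₃(CH₂)₅–NH₂ the departing group would be NH₂⁻ (pKₐ(NH₃) ≈ 38). Extremely strong base; never a leaving group.
From CH₃(CH₂)₅–N₂⁺ the leaving group is N₂ (no meaningful conjugate acid; N₂ departs as an exceptionally stable neutral molecule).
(In practice CH₃(CH₂)₅–N₂⁺ is made from CH₃(CH₂)₅–NH₂ by diazotisation (NaNO₂ / HCl, 0 °C), generating a diazonium salt that expels N₂.)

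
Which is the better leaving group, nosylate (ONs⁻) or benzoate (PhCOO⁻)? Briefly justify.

nosylate (ONs⁻) is the better leaving group.
pKₐ(p-O₂NC₆H₄SO₃H) ≈ -3.5 versus pKₐ(C₆H₅COOH) ≈ 4.2: nosylate (ONs⁻) is the much weaker base.
P-nitro group further stabilises the sulfonate.

nosylate (ONs⁻)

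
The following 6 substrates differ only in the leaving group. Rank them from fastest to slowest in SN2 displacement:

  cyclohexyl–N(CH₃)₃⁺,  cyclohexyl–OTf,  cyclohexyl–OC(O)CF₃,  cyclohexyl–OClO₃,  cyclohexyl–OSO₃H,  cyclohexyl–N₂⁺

Same R in every case — rank the leaving groups.
Rank by basicity of the departing species: weakest base leaves most easily.
cyclohexyl–N₂⁺ loses N₂: no meaningful conjugate acid; N₂ departs as an exceptionally stable neutral molecule
cyclohexyl–OTf loses OTf⁻: pKₐ(CF₃SO₃H (triflic acid)) ≈ -14
cyclohexyl–OClO₃ loses ClO₄⁻: pKₐ(HClO₄) ≈ -10
cyclohexyl–OSO₃H loses HSO₄⁻: pKₐ(H₂SO₄) ≈ -3
cyclohexyl–OC(O)CF₃ loses CF₃COO⁻: pKₐ(CF₃COOH) ≈ 0.2
cyclohexyl–N(CH₃)₃⁺ loses NR'₃: pKₐ(R'₃NH⁺) ≈ 10.7

cyclohexyl–N₂⁺ > cyclohexyl–OTf > cyclohexyl–OClO₃ > cyclohexyl–OSO₃H > cyclohexyl–OC(O)CF₃ > cyclohexyl–N(CH₃)₃⁺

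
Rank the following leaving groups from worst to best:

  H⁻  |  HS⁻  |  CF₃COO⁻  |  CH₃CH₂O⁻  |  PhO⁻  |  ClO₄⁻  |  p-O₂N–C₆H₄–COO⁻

H⁻ < CH₃CH₂O⁻ < PhO⁻ < HS⁻ < p-O₂N–C₆H₄–COO⁻ < CF₃COO⁻ < ClO₄⁻

Rank by basicity of the departing species: weakest base leaves most easily.
ClO₄⁻: pKₐ(HClO₄) ≈ -10
CF₃COO⁻: pKₐ(CF₃COOH) ≈ 0.2
p-O₂N–C₆H₄–COO⁻: pKₐ(p-nitrobenzoic acid) ≈ 3.4
HS⁻: pKₐ(H₂S) ≈ 7
PhO⁻: pKₐ(C₆H₅OH (phenol)) ≈ 10
CH₃CH₂O⁻: pKₐ(CH₃CH₂OH) ≈ 16
H⁻: pKₐ(H₂) ≈ 36
The question asks for worst first, so the sequence is read in increasing leaving-group ability.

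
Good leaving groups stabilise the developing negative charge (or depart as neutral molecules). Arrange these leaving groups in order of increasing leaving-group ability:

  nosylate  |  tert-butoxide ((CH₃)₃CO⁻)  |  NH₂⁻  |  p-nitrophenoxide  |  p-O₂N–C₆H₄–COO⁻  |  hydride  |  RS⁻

NH₂⁻ < hydride < tert-butoxide ((CH₃)₃CO⁻) < RS⁻ < p-nitrophenoxide < p-O₂N–C₆H₄–COO⁻ < nosylate

nosylate: pKₐ(p-O₂NC₆H₄SO₃H) ≈ -3.5
p-O₂N–C₆H₄–COO⁻: pKₐ(p-nitrobenzoic acid) ≈ 3.4
p-nitrophenoxide: pKₐ(p-nitrophenol) ≈ 7.2
RS⁻: pKₐ(RSH (a thiol)) ≈ 10.5
tert-butoxide ((CH₃)₃CO⁻): pKₐ(t-BuOH) ≈ 18
hydride: pKₐ(H₂) ≈ 36
NH₂⁻: pKₐ(NH₃) ≈ 38
Reversing gives the worst-to-best order requested.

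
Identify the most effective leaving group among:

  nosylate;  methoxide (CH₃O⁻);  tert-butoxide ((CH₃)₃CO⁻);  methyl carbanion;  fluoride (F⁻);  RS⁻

nosylate: pKₐ(p-O₂NC₆H₄SO₃H) ≈ -3.5
fluoride (F⁻): pKₐ(HF) ≈ 3.2
RS⁻: pKₐ(RSH (a thiol)) ≈ 10.5
methoxide (CH₃O⁻): pKₐ(CH₃OH) ≈ 15.5
tert-butoxide ((CH₃)₃CO⁻): pKₐ(t-BuOH) ≈ 18
methyl carbanion: pKₐ(CH₄) ≈ 48

nosylate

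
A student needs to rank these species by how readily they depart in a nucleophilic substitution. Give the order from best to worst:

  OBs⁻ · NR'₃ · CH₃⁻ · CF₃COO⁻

OBs⁻ > CF₃COO⁻ > NR'₃ > CH₃⁻

Rank by basicity of the departing species: weakest base leaves most easily.
OBs⁻: pKₐ(p-BrC₆H₄SO₃H) ≈ -2.8 — arenesulfonate with a p-bromo substituent
CF₃COO⁻: pKₐ(CF₃COOH) ≈ 0.2
NR'₃: pKₐ(R'₃NH⁺) ≈ 10.7
CH₃⁻: pKₐ(CH₄) ≈ 48 — unstabilised carbanion; the worst conceivable leaving group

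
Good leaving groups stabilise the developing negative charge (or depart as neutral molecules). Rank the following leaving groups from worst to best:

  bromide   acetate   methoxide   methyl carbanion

methyl carbanion < methoxide < acetate < bromide

bromide: pKₐ(HBr) ≈ -9
acetate: pKₐ(CH₃COOH) ≈ 4.8
methoxide: pKₐ(CH₃OH) ≈ 15.5
methyl carbanion: pKₐ(CH₄) ≈ 48
Listed from poorest to best leaving group as asked.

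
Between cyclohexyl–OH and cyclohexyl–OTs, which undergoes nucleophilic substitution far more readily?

From cyclohexyl–OH the departing group would be OH⁻ (pKₐ(H₂O) ≈ 15.7). Strong base; essentially never leaves without prior activation.
From cyclohexyl–OTs the leaving group is OTs⁻ (pKₐ(p-CH₃C₆H₄SO₃H (TsOH)) ≈ -2.8). Resonance-delocalised arenesulfonate.
(In practice cyclohexyl–OTs is made from cyclohexyl–OH by treatment with TsCl / pyridine, converting the hydroxyl into a tosylate.)

cyclohexyl–OTs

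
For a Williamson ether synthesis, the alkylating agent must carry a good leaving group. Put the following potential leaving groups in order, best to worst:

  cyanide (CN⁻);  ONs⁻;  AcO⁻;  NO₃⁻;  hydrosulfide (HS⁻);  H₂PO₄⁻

ONs⁻: pKₐ(p-O₂NC₆H₄SO₃H) ≈ -3.5 — p-nitro group further stabilises the sulfonate
NO₃⁻: pKₐ(HNO₃) ≈ -1.3 — resonance-delocalised over three oxygens
H₂PO₄⁻: pKₐ(H₃PO₄) ≈ 2.1 — moderate base; biological leaving group after further activation
AcO⁻: pKₐ(CH₃COOH) ≈ 4.8 — resonance-stabilised but still a weak base
hydrosulfide (HS⁻): pKₐ(H₂S) ≈ 7 — larger and more polarisable than the oxygen analogue
cyanide (CN⁻): pKₐ(HCN) ≈ 9.2 — sp carbon stabilises the charge somewhat, but still a poor LG

ONs⁻ > NO₃⁻ > H₂PO₄⁻ > AcO⁻ > hydrosulfide (HS⁻) > cyanide (CN⁻)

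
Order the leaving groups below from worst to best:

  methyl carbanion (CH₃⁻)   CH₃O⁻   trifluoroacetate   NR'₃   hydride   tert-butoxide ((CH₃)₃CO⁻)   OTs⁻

Leaving-group ability tracks the stability of the departed species; conjugate-acid pKₐ is the usual yardstick (lower pKₐ → better LG).
OTs⁻: pKₐ(p-CH₃C₆H₄SO₃H (TsOH)) ≈ -2.8
trifluoroacetate: pKₐ(CF₃COOH) ≈ 0.2
NR'₃: pKₐ(R'₃NH⁺) ≈ 10.7
CH₃O⁻: pKₐ(CH₃OH) ≈ 15.5
tert-butoxide ((CH₃)₃CO⁻): pKₐ(t-BuOH) ≈ 18
hydride: pKₐ(H₂) ≈ 36
methyl carbanion (CH₃⁻): pKₐ(CH₄) ≈ 48
Reversing gives the worst-to-best order requested.

methyl carbanion (CH₃⁻) < hydride < tert-butoxide ((CH₃)₃CO⁻) < CH₃O⁻ < NR'₃ < trifluoroacetate < OTs⁻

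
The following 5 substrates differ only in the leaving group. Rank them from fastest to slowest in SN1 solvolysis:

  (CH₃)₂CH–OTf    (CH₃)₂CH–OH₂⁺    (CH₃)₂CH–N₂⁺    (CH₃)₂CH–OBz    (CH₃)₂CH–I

(CH₃)₂CH–N₂⁺ > (CH₃)₂CH–OTf > (CH₃)₂CH–I > (CH₃)₂CH–OH₂⁺ > (CH₃)₂CH–OBz

Same R in every case — rank the leaving groups.
A good leaving group is a weak base: the lower the pKₐ of its conjugate acid, the more readily it departs.
(CH₃)₂CH–N₂⁺ loses N₂: no meaningful conjugate acid; N₂ departs as an exceptionally stable neutral molecule
(CH₃)₂CH–OTf loses OTf⁻: pKₐ(CF₃SO₃H (triflic acid)) ≈ -14
(CH₃)₂CH–I loses I⁻: pKₐ(HI) ≈ -10
(CH₃)₂CH–OH₂⁺ loses H₂O: pKₐ(H₃O⁺) ≈ -1.7
(CH₃)₂CH–OBz loses PhCOO⁻: pKₐ(C₆H₅COOH) ≈ 4.2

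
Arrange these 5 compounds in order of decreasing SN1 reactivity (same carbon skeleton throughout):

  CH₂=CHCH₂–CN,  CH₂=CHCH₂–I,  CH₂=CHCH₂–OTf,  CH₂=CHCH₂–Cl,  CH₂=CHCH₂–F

The skeletons are identical, so relative rate is governed entirely by leaving-group ability.
Rank by basicity of the departing species: weakest base leaves most easily.
CH₂=CHCH₂–OTf loses OTf⁻: pKₐ(CF₃SO₃H (triflic acid)) ≈ -14
CH₂=CHCH₂–I loses I⁻: pKₐ(HI) ≈ -10
CH₂=CHCH₂–Cl loses Cl⁻: pKₐ(HCl) ≈ -7
CH₂=CHCH₂–F loses F⁻: pKₐ(HF) ≈ 3.2
CH₂=CHCH₂–CN loses CN⁻: pKₐ(HCN) ≈ 9.2

CH₂=CHCH₂–OTf > CH₂=CHCH₂–I > CH₂=CHCH₂–Cl > CH₂=CHCH₂–F > CH₂=CHCH₂–CN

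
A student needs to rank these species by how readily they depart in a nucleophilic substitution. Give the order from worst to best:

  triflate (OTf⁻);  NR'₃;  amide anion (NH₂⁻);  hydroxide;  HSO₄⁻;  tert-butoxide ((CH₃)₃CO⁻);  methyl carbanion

Rank by basicity of the departing species: weakest base leaves most easily.
triflate (OTf⁻): pKₐ(CF₃SO₃H (triflic acid)) ≈ -14
HSO₄⁻: pKₐ(H₂SO₄) ≈ -3 — conjugate base of a strong mineral acid
NR'₃: pKₐ(R'₃NH⁺) ≈ 10.7 — neutral but still a fairly strong base; Hofmann-elimination LG
hydroxide: pKₐ(H₂O) ≈ 15.7 — strong base; essentially never leaves without prior activation
tert-butoxide ((CH₃)₃CO⁻): pKₐ(t-BuOH) ≈ 18 — bulky, strongly basic alkoxide
amide anion (NH₂⁻): pKₐ(NH₃) ≈ 38 — extremely strong base; never a leaving group
methyl carbanion: pKₐ(CH₄) ≈ 48
Reversing gives the worst-to-best order requested.

methyl carbanion < amide anion (NH₂⁻) < tert-butoxide ((CH₃)₃CO⁻) < hydroxide < NR'₃ < HSO₄⁻ < triflate (OTf⁻)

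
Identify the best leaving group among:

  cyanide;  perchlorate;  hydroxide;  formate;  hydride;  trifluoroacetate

perchlorate

perchlorate: pKₐ(HClO₄) ≈ -10
trifluoroacetate: pKₐ(CF₃COOH) ≈ 0.2
formate: pKₐ(HCOOH) ≈ 3.8
cyanide: pKₐ(HCN) ≈ 9.2
hydroxide: pKₐ(H₂O) ≈ 15.7
hydride: pKₐ(H₂) ≈ 36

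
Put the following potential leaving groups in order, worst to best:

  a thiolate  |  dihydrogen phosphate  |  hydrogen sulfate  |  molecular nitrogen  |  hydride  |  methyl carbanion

The more stable X⁻ (or X) is on its own — i.e. the weaker a base it is — the better a leaving group it makes.
molecular nitrogen: no meaningful conjugate acid; N₂ departs as an exceptionally stable neutral molecule
hydrogen sulfate: pKₐ(H₂SO₄) ≈ -3
dihydrogen phosphate: pKₐ(H₃PO₄) ≈ 2.1 — moderate base; biological leaving group after further activation
a thiolate: pKₐ(RSH (a thiol)) ≈ 10.5
hydride: pKₐ(H₂) ≈ 36 — extremely strong base; leaves only in special hydride-transfer contexts
methyl carbanion: pKₐ(CH₄) ≈ 48
The question asks for worst first, so the sequence is read in increasing leaving-group ability.

methyl carbanion < hydride < a thiolate < dihydrogen phosphate < hydrogen sulfate < molecular nitrogen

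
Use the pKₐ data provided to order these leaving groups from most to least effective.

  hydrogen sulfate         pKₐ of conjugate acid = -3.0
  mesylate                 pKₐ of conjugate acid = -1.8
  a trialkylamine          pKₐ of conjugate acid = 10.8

Lower conjugate-acid pKₐ ⇒ weaker base ⇒ better leaving group.
Sorting by the given values: hydrogen sulfate (-3.0), mesylate (-1.8), a trialkylamine (10.8).

hydrogen sulfate > mesylate > a trialkylamine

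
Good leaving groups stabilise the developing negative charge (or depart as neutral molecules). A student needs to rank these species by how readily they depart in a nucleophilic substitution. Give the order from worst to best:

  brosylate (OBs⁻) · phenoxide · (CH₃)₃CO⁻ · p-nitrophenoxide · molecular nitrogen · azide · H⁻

Leaving-group ability tracks the stability of the departed species; conjugate-acid pKₐ is the usual yardstick (lower pKₐ → better LG).
molecular nitrogen: no meaningful conjugate acid; N₂ departs as an exceptionally stable neutral molecule
brosylate (OBs⁻): pKₐ(p-BrC₆H₄SO₃H) ≈ -2.8
azide: pKₐ(HN₃) ≈ 4.7 — linear, resonance-stabilised
p-nitrophenoxide: pKₐ(p-nitrophenol) ≈ 7.2
phenoxide: pKₐ(C₆H₅OH (phenol)) ≈ 10 — resonance into the ring helps, but still a poor LG
(CH₃)₃CO⁻: pKₐ(t-BuOH) ≈ 18 — bulky, strongly basic alkoxide
H⁻: pKₐ(H₂) ≈ 36
The question asks for worst first, so the sequence is read in increasing leaving-group ability.

H⁻ < (CH₃)₃CO⁻ < phenoxide < p-nitrophenoxide < azide < brosylate (OBs⁻) < molecular nitrogen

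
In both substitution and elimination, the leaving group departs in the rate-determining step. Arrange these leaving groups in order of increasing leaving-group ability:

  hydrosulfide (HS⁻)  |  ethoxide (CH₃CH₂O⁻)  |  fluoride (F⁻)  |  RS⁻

ethoxide (CH₃CH₂O⁻) < RS⁻ < hydrosulfide (HS⁻) < fluoride (F⁻)

fluoride (F⁻): pKₐ(HF) ≈ 3.2 — small and strongly basic; the poor halide leaving group
hydrosulfide (HS⁻): pKₐ(H₂S) ≈ 7
RS⁻: pKₐ(RSH (a thiol)) ≈ 10.5 — moderately basic; rarely leaves without activation
ethoxide (CH₃CH₂O⁻): pKₐ(CH₃CH₂OH) ≈ 16
Reversing gives the worst-to-best order requested.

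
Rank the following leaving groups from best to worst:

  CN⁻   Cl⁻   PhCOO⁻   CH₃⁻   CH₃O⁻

Cl⁻: pKₐ(HCl) ≈ -7 — moderately weak base
PhCOO⁻: pKₐ(C₆H₅COOH) ≈ 4.2 — aryl carboxylate
CN⁻: pKₐ(HCN) ≈ 9.2
CH₃O⁻: pKₐ(CH₃OH) ≈ 15.5
CH₃⁻: pKₐ(CH₄) ≈ 48 — unstabilised carbanion; the worst conceivable leaving group

Cl⁻ > PhCOO⁻ > CN⁻ > CH₃O⁻ > CH₃⁻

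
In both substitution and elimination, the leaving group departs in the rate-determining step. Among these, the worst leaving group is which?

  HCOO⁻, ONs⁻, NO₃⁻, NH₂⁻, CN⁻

Rank by basicity of the departing species: weakest base leaves most easily.
ONs⁻: pKₐ(p-O₂NC₆H₄SO₃H) ≈ -3.5
NO₃⁻: pKₐ(HNO₃) ≈ -1.3
HCOO⁻: pKₐ(HCOOH) ≈ 3.8
CN⁻: pKₐ(HCN) ≈ 9.2
NH₂⁻: pKₐ(NH₃) ≈ 38

NH₂⁻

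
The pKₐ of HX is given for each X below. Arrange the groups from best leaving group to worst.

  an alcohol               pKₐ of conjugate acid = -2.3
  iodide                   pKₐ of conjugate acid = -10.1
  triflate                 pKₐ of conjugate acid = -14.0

triflate > iodide > an alcohol

Lower conjugate-acid pKₐ ⇒ weaker base ⇒ better leaving group.
Sorting by the given values: triflate (-14.0), iodide (-10.1), an alcohol (-2.3).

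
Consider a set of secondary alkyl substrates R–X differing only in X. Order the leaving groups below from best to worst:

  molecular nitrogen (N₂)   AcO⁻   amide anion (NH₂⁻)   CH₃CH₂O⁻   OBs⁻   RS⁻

molecular nitrogen (N₂) > OBs⁻ > AcO⁻ > RS⁻ > CH₃CH₂O⁻ > amide anion (NH₂⁻)

The more stable X⁻ (or X) is on its own — i.e. the weaker a base it is — the better a leaving group it makes.
molecular nitrogen (N₂): no meaningful conjugate acid; N₂ departs as an exceptionally stable neutral molecule
OBs⁻: pKₐ(p-BrC₆H₄SO₃H) ≈ -2.8 — arenesulfonate with a p-bromo substituent
AcO⁻: pKₐ(CH₃COOH) ≈ 4.8 — resonance-stabilised but still a weak base
RS⁻: pKₐ(RSH (a thiol)) ≈ 10.5
CH₃CH₂O⁻: pKₐ(CH₃CH₂OH) ≈ 16 — strong base; alkoxides do not leave unassisted
amide anion (NH₂⁻): pKₐ(NH₃) ≈ 38 — extremely strong base; never a leaving group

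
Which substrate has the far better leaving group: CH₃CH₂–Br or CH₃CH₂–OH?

From CH₃CH₂–OH the departing group would be OH⁻ (pKₐ(H₂O) ≈ 15.7). Strong base; essentially never leaves without prior activation.
From CH₃CH₂–Br the leaving group is Br⁻ (pKₐ(HBr) ≈ -9). Weak base; good leaving group.
(In practice CH₃CH₂–Br is made from CH₃CH₂–OH by treatment with PBr₃, replacing the hydroxyl with bromide.)

CH₃CH₂–Br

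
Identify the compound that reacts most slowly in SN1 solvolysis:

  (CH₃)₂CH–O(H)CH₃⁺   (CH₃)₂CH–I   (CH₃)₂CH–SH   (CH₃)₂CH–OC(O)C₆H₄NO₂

(CH₃)₂CH–SH

Same R in every case — rank the leaving groups.
Leaving-group ability tracks the stability of the departed species; conjugate-acid pKₐ is the usual yardstick (lower pKₐ → better LG).
(CH₃)₂CH–I loses I⁻: pKₐ(HI) ≈ -10
(CH₃)₂CH–O(H)CH₃⁺ loses R'OH: pKₐ(R'OH₂⁺) ≈ -2.4
(CH₃)₂CH–OC(O)C₆H₄NO₂ loses p-O₂N–C₆H₄–COO⁻: pKₐ(p-nitrobenzoic acid) ≈ 3.4
(CH₃)₂CH–SH loses HS⁻: pKₐ(H₂S) ≈ 7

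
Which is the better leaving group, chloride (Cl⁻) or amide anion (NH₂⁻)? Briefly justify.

chloride (Cl⁻)

chloride (Cl⁻) is the better leaving group.
pKₐ(HCl) ≈ -7 versus pKₐ(NH₃) ≈ 38: chloride (Cl⁻) is the much weaker base.
Moderately weak base.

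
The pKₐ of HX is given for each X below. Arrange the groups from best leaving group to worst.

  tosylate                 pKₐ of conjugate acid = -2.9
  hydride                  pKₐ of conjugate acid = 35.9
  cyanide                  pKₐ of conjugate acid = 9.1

tosylate > cyanide > hydride

Lower conjugate-acid pKₐ ⇒ weaker base ⇒ better leaving group.
Sorting by the given values: tosylate (-2.9), cyanide (9.1), hydride (35.9).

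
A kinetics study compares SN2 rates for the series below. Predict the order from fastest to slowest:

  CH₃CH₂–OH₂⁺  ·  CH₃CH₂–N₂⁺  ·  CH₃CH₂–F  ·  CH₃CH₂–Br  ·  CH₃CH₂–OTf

CH₃CH₂–N₂⁺ > CH₃CH₂–OTf > CH₃CH₂–Br > CH₃CH₂–OH₂⁺ > CH₃CH₂–F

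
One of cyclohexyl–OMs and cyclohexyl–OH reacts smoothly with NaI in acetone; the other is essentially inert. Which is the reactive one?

From cyclohexyl–OH the departing group would be OH⁻ (pKₐ(H₂O) ≈ 15.7). Strong base; essentially never leaves without prior activation.
From cyclohexyl–OMs the leaving group is OMs⁻ (pKₐ(CH₃SO₃H (MsOH)) ≈ -1.9). Resonance-delocalised alkanesulfonate.
(In practice cyclohexyl–OMs is made from cyclohexyl–OH by treatment with MsCl / Et₃N, converting the hydroxyl into a mesylate.)

cyclohexyl–OMs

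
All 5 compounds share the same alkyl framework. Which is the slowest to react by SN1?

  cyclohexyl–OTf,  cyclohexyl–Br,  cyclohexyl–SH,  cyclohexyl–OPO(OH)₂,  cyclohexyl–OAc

cyclohexyl–SH

Identical carbon frameworks mean the comparison reduces to leaving-group quality.
Rank by basicity of the departing species: weakest base leaves most easily.
cyclohexyl–OTf loses OTf⁻: pKₐ(CF₃SO₃H (triflic acid)) ≈ -14
cyclohexyl–Br loses Br⁻: pKₐ(HBr) ≈ -9
cyclohexyl–OPO(OH)₂ loses H₂PO₄⁻: pKₐ(H₃PO₄) ≈ 2.1
cyclohexyl–OAc loses AcO⁻: pKₐ(CH₃COOH) ≈ 4.8
cyclohexyl–SH loses HS⁻: pKₐ(H₂S) ≈ 7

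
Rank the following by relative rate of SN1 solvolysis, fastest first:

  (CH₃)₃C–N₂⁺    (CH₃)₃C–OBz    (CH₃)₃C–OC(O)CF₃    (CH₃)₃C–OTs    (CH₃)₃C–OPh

(CH₃)₃C–N₂⁺ > (CH₃)₃C–OTs > (CH₃)₃C–OC(O)CF₃ > (CH₃)₃C–OBz > (CH₃)₃C–OPh

With the same alkyl group throughout, only the leaving group differentiates the rates.
A good leaving group is a weak base: the lower the pKₐ of its conjugate acid, the more readily it departs.
(CH₃)₃C–N₂⁺ loses N₂: no meaningful conjugate acid; N₂ departs as an exceptionally stable neutral molecule
(CH₃)₃C–OTs loses OTs⁻: pKₐ(p-CH₃C₆H₄SO₃H (TsOH)) ≈ -2.8
(CH₃)₃C–OC(O)CF₃ loses CF₃COO⁻: pKₐ(CF₃COOH) ≈ 0.2
(CH₃)₃C–OBz loses PhCOO⁻: pKₐ(C₆H₅COOH) ≈ 4.2
(CH₃)₃C–OPh loses PhO⁻: pKₐ(C₆H₅OH (phenol)) ≈ 10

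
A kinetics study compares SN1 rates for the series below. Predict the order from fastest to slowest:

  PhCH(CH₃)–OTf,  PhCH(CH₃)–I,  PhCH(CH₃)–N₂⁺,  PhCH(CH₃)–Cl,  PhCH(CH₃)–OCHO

PhCH(CH₃)–N₂⁺ > PhCH(CH₃)–OTf > PhCH(CH₃)–I > PhCH(CH₃)–Cl > PhCH(CH₃)–OCHO

Same R in every case — rank the leaving groups.
The more stable X⁻ (or X) is on its own — i.e. the weaker a base it is — the better a leaving group it makes.
PhCH(CH₃)–N₂⁺ loses N₂: no meaningful conjugate acid; N₂ departs as an exceptionally stable neutral molecule
PhCH(CH₃)–OTf loses OTf⁻: pKₐ(CF₃SO₃H (triflic acid)) ≈ -14
PhCH(CH₃)–I loses I⁻: pKₐ(HI) ≈ -10
PhCH(CH₃)–Cl loses Cl⁻: pKₐ(HCl) ≈ -7
PhCH(CH₃)–OCHO loses HCOO⁻: pKₐ(HCOOH) ≈ 3.8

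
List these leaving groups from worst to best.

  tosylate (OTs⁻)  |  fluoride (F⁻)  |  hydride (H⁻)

Rank by basicity of the departing species: weakest base leaves most easily.
tosylate (OTs⁻): pKₐ(p-CH₃C₆H₄SO₃H (TsOH)) ≈ -2.8
fluoride (F⁻): pKₐ(HF) ≈ 3.2 — small and strongly basic; the poor halide leaving group
hydride (H⁻): pKₐ(H₂) ≈ 36
Reversing gives the worst-to-best order requested.

hydride (H⁻) < fluoride (F⁻) < tosylate (OTs⁻)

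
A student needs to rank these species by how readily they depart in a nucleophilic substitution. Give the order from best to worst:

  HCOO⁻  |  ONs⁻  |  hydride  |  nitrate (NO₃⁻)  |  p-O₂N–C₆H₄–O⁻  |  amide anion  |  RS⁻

A good leaving group is a weak base: the lower the pKₐ of its conjugate acid, the more readily it departs.
ONs⁻: pKₐ(p-O₂NC₆H₄SO₃H) ≈ -3.5
nitrate (NO₃⁻): pKₐ(HNO₃) ≈ -1.3 — resonance-delocalised over three oxygens
HCOO⁻: pKₐ(HCOOH) ≈ 3.8 — resonance-stabilised carboxylate
p-O₂N–C₆H₄–O⁻: pKₐ(p-nitrophenol) ≈ 7.2
RS⁻: pKₐ(RSH (a thiol)) ≈ 10.5 — moderately basic; rarely leaves without activation
hydride: pKₐ(H₂) ≈ 36 — extremely strong base; leaves only in special hydride-transfer contexts
amide anion: pKₐ(NH₃) ≈ 38 — extremely strong base; never a leaving group

ONs⁻ > nitrate (NO₃⁻) > HCOO⁻ > p-O₂N–C₆H₄–O⁻ > RS⁻ > hydride > amide anion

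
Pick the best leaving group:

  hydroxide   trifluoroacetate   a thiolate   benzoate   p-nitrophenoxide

trifluoroacetate

Leaving-group ability tracks the stability of the departed species; conjugate-acid pKₐ is the usual yardstick (lower pKₐ → better LG).
trifluoroacetate: pKₐ(CF₃COOH) ≈ 0.2
benzoate: pKₐ(C₆H₅COOH) ≈ 4.2
p-nitrophenoxide: pKₐ(p-nitrophenol) ≈ 7.2
a thiolate: pKₐ(RSH (a thiol)) ≈ 10.5
hydroxide: pKₐ(H₂O) ≈ 15.7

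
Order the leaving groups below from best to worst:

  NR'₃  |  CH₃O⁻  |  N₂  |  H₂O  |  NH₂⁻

Leaving-group ability tracks the stability of the departed species; conjugate-acid pKₐ is the usual yardstick (lower pKₐ → better LG).
N₂: no meaningful conjugate acid; N₂ departs as an exceptionally stable neutral molecule
H₂O: pKₐ(H₃O⁺) ≈ -1.7 — neutral; leaves from a protonated alcohol (R–OH₂⁺)
NR'₃: pKₐ(R'₃NH⁺) ≈ 10.7 — neutral but still a fairly strong base; Hofmann-elimination LG
CH₃O⁻: pKₐ(CH₃OH) ≈ 15.5 — strong base; alkoxides do not leave unassisted
NH₂⁻: pKₐ(NH₃) ≈ 38 — extremely strong base; never a leaving group

N₂ > H₂O > NR'₃ > CH₃O⁻ > NH₂⁻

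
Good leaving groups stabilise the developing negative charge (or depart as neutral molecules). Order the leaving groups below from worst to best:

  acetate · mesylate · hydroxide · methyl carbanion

methyl carbanion < hydroxide < acetate < mesylate

mesylate: pKₐ(CH₃SO₃H (MsOH)) ≈ -1.9
acetate: pKₐ(CH₃COOH) ≈ 4.8 — resonance-stabilised but still a weak base
hydroxide: pKₐ(H₂O) ≈ 15.7 — strong base; essentially never leaves without prior activation
methyl carbanion: pKₐ(CH₄) ≈ 48 — unstabilised carbanion; the worst conceivable leaving group
Listed from poorest to best leaving group as asked.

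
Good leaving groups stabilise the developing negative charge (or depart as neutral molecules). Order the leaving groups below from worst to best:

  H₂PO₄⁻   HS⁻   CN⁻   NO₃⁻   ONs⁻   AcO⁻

CN⁻ < HS⁻ < AcO⁻ < H₂PO₄⁻ < NO₃⁻ < ONs⁻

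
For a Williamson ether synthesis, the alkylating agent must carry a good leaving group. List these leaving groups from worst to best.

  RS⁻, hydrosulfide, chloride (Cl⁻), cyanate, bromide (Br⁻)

RS⁻ < hydrosulfide < cyanate < chloride (Cl⁻) < bromide (Br⁻)

Leaving-group ability tracks the stability of the departed species; conjugate-acid pKₐ is the usual yardstick (lower pKₐ → better LG).
bromide (Br⁻): pKₐ(HBr) ≈ -9 — weak base; good leaving group
chloride (Cl⁻): pKₐ(HCl) ≈ -7 — moderately weak base
cyanate: pKₐ(HOCN) ≈ 3.5
hydrosulfide: pKₐ(H₂S) ≈ 7
RS⁻: pKₐ(RSH (a thiol)) ≈ 10.5 — moderately basic; rarely leaves without activation
Listed from poorest to best leaving group as asked.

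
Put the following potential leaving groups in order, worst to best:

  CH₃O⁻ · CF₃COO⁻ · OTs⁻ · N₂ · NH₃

Leaving-group ability tracks the stability of the departed species; conjugate-acid pKₐ is the usual yardstick (lower pKₐ → better LG).
N₂: no meaningful conjugate acid; N₂ departs as an exceptionally stable neutral molecule
OTs⁻: pKₐ(p-CH₃C₆H₄SO₃H (TsOH)) ≈ -2.8
CF₃COO⁻: pKₐ(CF₃COOH) ≈ 0.2
NH₃: pKₐ(NH₄⁺) ≈ 9.2
CH₃O⁻: pKₐ(CH₃OH) ≈ 15.5
Reversing gives the worst-to-best order requested.

CH₃O⁻ < NH₃ < CF₃COO⁻ < OTs⁻ < N₂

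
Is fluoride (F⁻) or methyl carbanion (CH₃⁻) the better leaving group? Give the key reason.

fluoride (F⁻)

fluoride (F⁻) is the better leaving group.
pKₐ(HF) ≈ 3.2 versus pKₐ(CH₄) ≈ 48: fluoride (F⁻) is the much weaker base.
Small and strongly basic; the poor halide leaving group.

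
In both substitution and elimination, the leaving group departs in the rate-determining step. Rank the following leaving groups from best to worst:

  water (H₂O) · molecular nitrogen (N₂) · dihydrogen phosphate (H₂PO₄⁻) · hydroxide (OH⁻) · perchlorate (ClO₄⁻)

molecular nitrogen (N₂) > perchlorate (ClO₄⁻) > water (H₂O) > dihydrogen phosphate (H₂PO₄⁻) > hydroxide (OH⁻)

molecular nitrogen (N₂): no meaningful conjugate acid; N₂ departs as an exceptionally stable neutral molecule
perchlorate (ClO₄⁻): pKₐ(HClO₄) ≈ -10
water (H₂O): pKₐ(H₃O⁺) ≈ -1.7 — neutral; leaves from a protonated alcohol (R–OH₂⁺)
dihydrogen phosphate (H₂PO₄⁻): pKₐ(H₃PO₄) ≈ 2.1
hydroxide (OH⁻): pKₐ(H₂O) ≈ 15.7 — strong base; essentially never leaves without prior activation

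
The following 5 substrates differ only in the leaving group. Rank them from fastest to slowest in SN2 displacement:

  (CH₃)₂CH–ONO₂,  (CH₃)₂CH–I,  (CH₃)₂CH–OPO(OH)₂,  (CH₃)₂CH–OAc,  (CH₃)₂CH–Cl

(CH₃)₂CH–I > (CH₃)₂CH–Cl > (CH₃)₂CH–ONO₂ > (CH₃)₂CH–OPO(OH)₂ > (CH₃)₂CH–OAc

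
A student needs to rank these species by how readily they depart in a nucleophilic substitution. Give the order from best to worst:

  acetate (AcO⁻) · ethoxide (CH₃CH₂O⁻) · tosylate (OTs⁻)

tosylate (OTs⁻) > acetate (AcO⁻) > ethoxide (CH₃CH₂O⁻)

Rank by basicity of the departing species: weakest base leaves most easily.
tosylate (OTs⁻): pKₐ(p-CH₃C₆H₄SO₃H (TsOH)) ≈ -2.8 — resonance-delocalised arenesulfonate
acetate (AcO⁻): pKₐ(CH₃COOH) ≈ 4.8
ethoxide (CH₃CH₂O⁻): pKₐ(CH₃CH₂OH) ≈ 16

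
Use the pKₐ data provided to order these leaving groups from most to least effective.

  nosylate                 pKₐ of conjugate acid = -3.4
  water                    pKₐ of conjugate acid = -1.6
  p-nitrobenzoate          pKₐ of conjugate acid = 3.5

Lower conjugate-acid pKₐ ⇒ weaker base ⇒ better leaving group.
Sorting by the given values: nosylate (-3.4), water (-1.6), p-nitrobenzoate (3.5).

nosylate > water > p-nitrobenzoate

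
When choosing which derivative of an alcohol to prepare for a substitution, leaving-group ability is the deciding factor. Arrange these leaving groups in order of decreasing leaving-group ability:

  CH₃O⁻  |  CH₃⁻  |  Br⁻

Br⁻ > CH₃O⁻ > CH₃⁻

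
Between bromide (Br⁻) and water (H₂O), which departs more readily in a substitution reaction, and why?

bromide (Br⁻) is the better leaving group.
pKₐ(HBr) ≈ -9 versus pKₐ(H₃O⁺) ≈ -1.7: bromide (Br⁻) is the much weaker base.
Weak base; good leaving group.

bromide (Br⁻)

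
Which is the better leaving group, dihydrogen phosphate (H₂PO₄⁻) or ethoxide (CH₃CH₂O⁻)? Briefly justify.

dihydrogen phosphate (H₂PO₄⁻)

dihydrogen phosphate (H₂PO₄⁻) is the better leaving group.
pKₐ(H₃PO₄) ≈ 2.1 versus pKₐ(CH₃CH₂OH) ≈ 16: dihydrogen phosphate (H₂PO₄⁻) is the much weaker base.
Moderate base; biological leaving group after further activation.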